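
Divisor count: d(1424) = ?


1424 = 2^4 × 89^1
d(1424) = (4+1) × (1+1) = 10

10 divisors


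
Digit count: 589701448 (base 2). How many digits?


589701448 in base 2 = 100011001001100010000101001000
Number of digits = 30

30 digits (base 2)


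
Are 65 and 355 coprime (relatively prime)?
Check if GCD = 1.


Euclidean algorithm:
355 = 5 * 65 + 30
65 = 2 * 30 + 5
30 = 6 * 5 + 0
GCD(65, 355) = 5

No, not coprime (GCD = 5)


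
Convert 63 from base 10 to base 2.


63 (base 10) = 63 (decimal)
63 (decimal) = 111111 (base 2)


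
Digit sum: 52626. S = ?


5 + 2 + 6 + 2 + 6 = 21


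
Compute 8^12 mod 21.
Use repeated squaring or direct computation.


8^1 mod 21 = 8
8^2 mod 21 = 1
8^3 mod 21 = 8
8^4 mod 21 = 1
8^5 mod 21 = 8
8^6 mod 21 = 1
8^7 mod 21 = 8
8^8 mod 21 = 1
8^9 mod 21 = 8
8^10 mod 21 = 1
8^11 mod 21 = 8
8^12 mod 21 = 1


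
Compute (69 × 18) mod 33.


69 × 18 = 1242
1242 mod 33 = 21


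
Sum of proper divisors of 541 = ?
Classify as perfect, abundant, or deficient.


Proper divisors: 1
Sum = 1 = 1
1 < 541 → deficient

s(541) = 1 (deficient)


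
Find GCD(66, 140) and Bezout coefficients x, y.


Tabular extended Euclidean (each row: r = 66*s + 140*t):
r=66, s=1, t=0
r=140, s=0, t=1
q=0: r=66, s=1, t=0   [66*(1) + 140*(0) = 66]
q=2: r=8, s=-2, t=1   [66*(-2) + 140*(1) = 8]
q=8: r=2, s=17, t=-8   [66*(17) + 140*(-8) = 2]
q=4: r=0, s=-70, t=33   [66*(-70) + 140*(33) = 0]
GCD = 2; from the row with r=2: x=17, y=-8
Check: 66*(17) + 140*(-8) = 1122 - 1120 = 2

GCD = 2, x = 17, y = -8


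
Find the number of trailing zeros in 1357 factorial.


floor(1357/5) = 271
floor(1357/25) = 54
floor(1357/125) = 10
floor(1357/625) = 2
Total = 337

337 trailing zeros


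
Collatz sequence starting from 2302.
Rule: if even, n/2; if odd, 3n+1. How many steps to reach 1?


2302 → 1151 → 3454 → 1727 → 5182 → 2591 → 7774 → 3887 → 11662 → 5831 → 17494 → 8747 → 26242 → 13121 → 39364 → 19682 → 9841 → 29524 → 14762 → 7381 → 22144 → 11072 → 5536 → 2768 → 1384 → 692 → 346 → 173 → 520 → 260 → 130 → 65 → 196 → 98 → 49 → 148 → 74 → 37 → 112 → 56 → 28 → 14 → 7 → 22 → 11 → 34 → 17 → 52 → 26 → 13 → 40 → 20 → 10 → 5 → 16 → 8 → 4 → 2 → 1
Total steps = 58

58 steps


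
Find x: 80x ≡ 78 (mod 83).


GCD(80, 83) = 1, unique solution
a^(-1) mod 83 = 55
x = 55 * 78 mod 83 = 57

x ≡ 57 (mod 83)


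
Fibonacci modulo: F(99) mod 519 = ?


F(k) mod 519 for k=1..99:
1, 1, 2, 3, 5, 8, 13, 21, 34, 55, 89, 144, 233, 377, 91, 468, 40, 508, 29, 18, 47, 65, 112, 177, 289, 466, 236, 183, 419, 83, 502, 66, 49, 115, 164, 279, 443, 203, 127, 330, 457, 268, 206, 474, 161, 116, 277, 393, 151, 25, 176, 201, 377, 59, 436, 495, 412, 388, 281, 150, 431, 62, 493, 36, 10, 46, 56, 102, 158, 260, 418, 159, 58, 217, 275, 492, 248, 221, 469, 171, 121, 292, 413, 186, 80, 266, 346, 93, 439, 13, 452, 465, 398, 344, 223, 48, 271, 319, 71
F(99) mod 519 = 71


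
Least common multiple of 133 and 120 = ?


GCD(133, 120) = 1
LCM = 133*120/1 = 15960/1 = 15960

LCM = 15960


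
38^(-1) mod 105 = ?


Use the extended Euclidean algorithm on (105, 38); each row r = 105*s + 38*t:
r=105, s=1, t=0
r=38, s=0, t=1
q=2: r=29, s=1, t=-2   [105*(1) + 38*(-2) = 29]
q=1: r=9, s=-1, t=3   [105*(-1) + 38*(3) = 9]
q=3: r=2, s=4, t=-11   [105*(4) + 38*(-11) = 2]
q=4: r=1, s=-17, t=47   [105*(-17) + 38*(47) = 1]
q=2: r=0, s=38, t=-105   [105*(38) + 38*(-105) = 0]
GCD = 1 with t = 47, so 38*(47) ≡ 1 (mod 105)
Inverse = 47 mod 105 = 47
Check: 38 * 47 = 1786 ≡ 1 (mod 105)

38^(-1) ≡ 47 (mod 105)


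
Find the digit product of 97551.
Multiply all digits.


9 × 7 × 5 × 5 × 1 = 1575


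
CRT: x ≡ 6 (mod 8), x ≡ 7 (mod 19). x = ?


M = 8*19 = 152
M1 = M/8 = 19, M2 = M/19 = 8
M1^(-1) mod 8 = 3, M2^(-1) mod 19 = 12
x = 6*19*3 + 7*8*12 = 1014
1014 mod 152 = 102
Check: 102 mod 8 = 6 ✓, 102 mod 19 = 7 ✓

x ≡ 102 (mod 152)


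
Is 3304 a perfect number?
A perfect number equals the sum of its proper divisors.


Proper divisors of 3304: 1, 2, 4, 7, 8, 14, 28, 56, 59, 118, 236, 413, 472, 826, 1652
Sum = 1 + 2 + 4 + 7 + 8 + 14 + 28 + 56 + 59 + 118 + 236 + 413 + 472 + 826 + 1652 = 3896

No, 3304 is not perfect (3896 ≠ 3304)


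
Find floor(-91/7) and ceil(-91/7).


-91/7 = -13.0000
floor = -13
ceil = -13

floor = -13, ceil = -13


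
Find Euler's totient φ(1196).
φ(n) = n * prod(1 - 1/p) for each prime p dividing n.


1196 = 2^2 × 13 × 23
Prime factors: 2, 13, 23
φ(1196) = 1196 × (1-1/2) × (1-1/13) × (1-1/23)
= 1196 × 1/2 × 12/13 × 22/23 = 528

φ(1196) = 528


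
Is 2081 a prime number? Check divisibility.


Check divisors up to sqrt(2081) = 45.6180
No divisors found.
2081 is prime.

Yes, 2081 is prime


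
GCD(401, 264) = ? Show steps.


401 = 1 * 264 + 137
264 = 1 * 137 + 127
137 = 1 * 127 + 10
127 = 12 * 10 + 7
10 = 1 * 7 + 3
7 = 2 * 3 + 1
3 = 3 * 1 + 0
GCD = 1


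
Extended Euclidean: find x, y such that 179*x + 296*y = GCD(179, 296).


Tabular extended Euclidean (each row: r = 179*s + 296*t):
r=179, s=1, t=0
r=296, s=0, t=1
q=0: r=179, s=1, t=0   [179*(1) + 296*(0) = 179]
q=1: r=117, s=-1, t=1   [179*(-1) + 296*(1) = 117]
q=1: r=62, s=2, t=-1   [179*(2) + 296*(-1) = 62]
q=1: r=55, s=-3, t=2   [179*(-3) + 296*(2) = 55]
q=1: r=7, s=5, t=-3   [179*(5) + 296*(-3) = 7]
q=7: r=6, s=-38, t=23   [179*(-38) + 296*(23) = 6]
q=1: r=1, s=43, t=-26   [179*(43) + 296*(-26) = 1]
q=6: r=0, s=-296, t=179   [179*(-296) + 296*(179) = 0]
GCD = 1; from the row with r=1: x=43, y=-26
Check: 179*(43) + 296*(-26) = 7697 - 7696 = 1

GCD = 1, x = 43, y = -26


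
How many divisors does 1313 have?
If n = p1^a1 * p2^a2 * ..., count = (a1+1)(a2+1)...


1313 = 13^1 × 101^1
d(1313) = (1+1) × (1+1) = 4

4 divisors


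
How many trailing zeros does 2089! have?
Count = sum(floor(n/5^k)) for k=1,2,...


floor(2089/5) = 417
floor(2089/25) = 83
floor(2089/125) = 16
floor(2089/625) = 3
Total = 519

519 trailing zeros


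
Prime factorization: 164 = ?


164 / 2 = 82
82 / 2 = 41
41 / 41 = 1
164 = 2^2 × 41


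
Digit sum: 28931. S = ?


2 + 8 + 9 + 3 + 1 = 23


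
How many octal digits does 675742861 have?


675742861 in base 8 = 5021602215
Number of digits = 10

10 digits (base 8)


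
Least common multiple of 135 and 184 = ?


GCD(135, 184) = 1
LCM = 135*184/1 = 24840/1 = 24840

LCM = 24840


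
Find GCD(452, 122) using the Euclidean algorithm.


452 = 3 * 122 + 86
122 = 1 * 86 + 36
86 = 2 * 36 + 14
36 = 2 * 14 + 8
14 = 1 * 8 + 6
8 = 1 * 6 + 2
6 = 3 * 2 + 0
GCD = 2


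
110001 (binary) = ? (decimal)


110001 (base 2) = 49 (decimal)
49 (decimal) = 49 (base 10)


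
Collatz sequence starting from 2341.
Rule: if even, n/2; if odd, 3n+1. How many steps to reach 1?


2341 → 7024 → 3512 → 1756 → 878 → 439 → 1318 → 659 → 1978 → 989 → 2968 → 1484 → 742 → 371 → 1114 → 557 → 1672 → 836 → 418 → 209 → 628 → 314 → 157 → 472 → 236 → 118 → 59 → 178 → 89 → 268 → 134 → 67 → 202 → 101 → 304 → 152 → 76 → 38 → 19 → 58 → 29 → 88 → 44 → 22 → 11 → 34 → 17 → 52 → 26 → 13 → 40 → 20 → 10 → 5 → 16 → 8 → 4 → 2 → 1
Total steps = 58

58 steps


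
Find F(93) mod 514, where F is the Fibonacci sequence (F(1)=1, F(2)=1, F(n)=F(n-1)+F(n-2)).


F(k) mod 514 for k=1..93:
1, 1, 2, 3, 5, 8, 13, 21, 34, 55, 89, 144, 233, 377, 96, 473, 55, 14, 69, 83, 152, 235, 387, 108, 495, 89, 70, 159, 229, 388, 103, 491, 80, 57, 137, 194, 331, 11, 342, 353, 181, 20, 201, 221, 422, 129, 37, 166, 203, 369, 58, 427, 485, 398, 369, 253, 108, 361, 469, 316, 271, 73, 344, 417, 247, 150, 397, 33, 430, 463, 379, 328, 193, 7, 200, 207, 407, 100, 507, 93, 86, 179, 265, 444, 195, 125, 320, 445, 251, 182, 433, 101, 20
F(93) mod 514 = 20


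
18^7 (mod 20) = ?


18^1 mod 20 = 18
18^2 mod 20 = 4
18^3 mod 20 = 12
18^4 mod 20 = 16
18^5 mod 20 = 8
18^6 mod 20 = 4
18^7 mod 20 = 12


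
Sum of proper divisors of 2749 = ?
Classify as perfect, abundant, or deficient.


Proper divisors: 1
Sum = 1 = 1
1 < 2749 → deficient

s(2749) = 1 (deficient)


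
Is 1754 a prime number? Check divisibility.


1754 / 2 = 877 (exact division)
1754 is NOT prime.

No, 1754 is not prime


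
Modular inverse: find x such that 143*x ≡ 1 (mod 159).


Use the extended Euclidean algorithm on (159, 143); each row r = 159*s + 143*t:
r=159, s=1, t=0
r=143, s=0, t=1
q=1: r=16, s=1, t=-1   [159*(1) + 143*(-1) = 16]
q=8: r=15, s=-8, t=9   [159*(-8) + 143*(9) = 15]
q=1: r=1, s=9, t=-10   [159*(9) + 143*(-10) = 1]
q=15: r=0, s=-143, t=159   [159*(-143) + 143*(159) = 0]
GCD = 1 with t = -10, so 143*(-10) ≡ 1 (mod 159)
Inverse = -10 mod 159 = 149
Check: 143 * 149 = 21307 ≡ 1 (mod 159)

143^(-1) ≡ 149 (mod 159)


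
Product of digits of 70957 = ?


7 × 0 × 9 × 5 × 7 = 0


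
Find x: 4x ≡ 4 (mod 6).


GCD(4, 6) = 2 divides 4
Divide: 2x ≡ 2 (mod 3)
x ≡ 1 (mod 3)


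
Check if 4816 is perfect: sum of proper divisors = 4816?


Proper divisors of 4816: 1, 2, 4, 7, 8, 14, 16, 28, 43, 56, 86, 112, 172, 301, 344, 602, 688, 1204, 2408
Sum = 1 + 2 + 4 + 7 + 8 + 14 + 16 + 28 + 43 + 56 + 86 + 112 + 172 + 301 + 344 + 602 + 688 + 1204 + 2408 = 6096

No, 4816 is not perfect (6096 ≠ 4816)


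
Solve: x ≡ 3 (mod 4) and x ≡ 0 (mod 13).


M = 4*13 = 52
M1 = M/4 = 13, M2 = M/13 = 4
M1^(-1) mod 4 = 1, M2^(-1) mod 13 = 10
x = 3*13*1 + 0*4*10 = 39
39 mod 52 = 39
Check: 39 mod 4 = 3 ✓, 39 mod 13 = 0 ✓

x ≡ 39 (mod 52)


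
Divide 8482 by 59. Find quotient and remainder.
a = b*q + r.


8482 = 59 * 143 + 45
Check: 8437 + 45 = 8482

q = 143, r = 45


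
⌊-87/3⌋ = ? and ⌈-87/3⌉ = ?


-87/3 = -29.0000
floor = -29
ceil = -29

floor = -29, ceil = -29


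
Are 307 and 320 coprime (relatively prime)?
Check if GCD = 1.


Euclidean algorithm:
320 = 1 * 307 + 13
307 = 23 * 13 + 8
13 = 1 * 8 + 5
8 = 1 * 5 + 3
5 = 1 * 3 + 2
3 = 1 * 2 + 1
2 = 2 * 1 + 0
GCD(307, 320) = 1

Yes, coprime (GCD = 1)


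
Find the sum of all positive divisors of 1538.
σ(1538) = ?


Divisors of 1538: 1, 2, 769, 1538
Sum = 1 + 2 + 769 + 1538 = 2310

σ(1538) = 2310


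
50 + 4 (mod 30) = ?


50 + 4 = 54
54 mod 30 = 24


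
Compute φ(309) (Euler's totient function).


309 = 3 × 103
Prime factors: 3, 103
φ(309) = 309 × (1-1/3) × (1-1/103)
= 309 × 2/3 × 102/103 = 204

φ(309) = 204


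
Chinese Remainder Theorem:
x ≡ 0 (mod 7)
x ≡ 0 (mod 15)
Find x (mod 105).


M = 7*15 = 105
M1 = M/7 = 15, M2 = M/15 = 7
M1^(-1) mod 7 = 1, M2^(-1) mod 15 = 13
x = 0*15*1 + 0*7*13 = 0
0 mod 105 = 0
Check: 0 mod 7 = 0 ✓, 0 mod 15 = 0 ✓

x ≡ 0 (mod 105)


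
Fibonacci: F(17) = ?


Sequence: 1, 1, 2, 3, 5, 8, 13, 21, 34, 55, 89, 144, 233, 377, 610, 987, 1597
F(17) = 1597


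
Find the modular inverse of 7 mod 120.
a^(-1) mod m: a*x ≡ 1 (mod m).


Use the extended Euclidean algorithm on (120, 7); each row r = 120*s + 7*t:
r=120, s=1, t=0
r=7, s=0, t=1
q=17: r=1, s=1, t=-17   [120*(1) + 7*(-17) = 1]
q=7: r=0, s=-7, t=120   [120*(-7) + 7*(120) = 0]
GCD = 1 with t = -17, so 7*(-17) ≡ 1 (mod 120)
Inverse = -17 mod 120 = 103
Check: 7 * 103 = 721 ≡ 1 (mod 120)

7^(-1) ≡ 103 (mod 120)


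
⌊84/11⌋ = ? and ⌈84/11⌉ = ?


84/11 = 7.6364
floor = 7
ceil = 8

floor = 7, ceil = 8


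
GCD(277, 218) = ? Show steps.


277 = 1 * 218 + 59
218 = 3 * 59 + 41
59 = 1 * 41 + 18
41 = 2 * 18 + 5
18 = 3 * 5 + 3
5 = 1 * 3 + 2
3 = 1 * 2 + 1
2 = 2 * 1 + 0
GCD = 1


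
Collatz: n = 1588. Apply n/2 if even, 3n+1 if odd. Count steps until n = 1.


1588 → 794 → 397 → 1192 → 596 → 298 → 149 → 448 → 224 → 112 → 56 → 28 → 14 → 7 → 22 → 11 → 34 → 17 → 52 → 26 → 13 → 40 → 20 → 10 → 5 → 16 → 8 → 4 → 2 → 1
Total steps = 29

29 steps


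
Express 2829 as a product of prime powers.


2829 / 3 = 943
943 / 23 = 41
41 / 41 = 1
2829 = 3 × 23 × 41


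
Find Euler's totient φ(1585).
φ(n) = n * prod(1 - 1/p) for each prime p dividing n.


1585 = 5 × 317
Prime factors: 5, 317
φ(1585) = 1585 × (1-1/5) × (1-1/317)
= 1585 × 4/5 × 316/317 = 1264

φ(1585) = 1264


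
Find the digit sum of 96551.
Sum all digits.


9 + 6 + 5 + 5 + 1 = 26


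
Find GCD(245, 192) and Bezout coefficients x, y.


Tabular extended Euclidean (each row: r = 245*s + 192*t):
r=245, s=1, t=0
r=192, s=0, t=1
q=1: r=53, s=1, t=-1   [245*(1) + 192*(-1) = 53]
q=3: r=33, s=-3, t=4   [245*(-3) + 192*(4) = 33]
q=1: r=20, s=4, t=-5   [245*(4) + 192*(-5) = 20]
q=1: r=13, s=-7, t=9   [245*(-7) + 192*(9) = 13]
q=1: r=7, s=11, t=-14   [245*(11) + 192*(-14) = 7]
q=1: r=6, s=-18, t=23   [245*(-18) + 192*(23) = 6]
q=1: r=1, s=29, t=-37   [245*(29) + 192*(-37) = 1]
q=6: r=0, s=-192, t=245   [245*(-192) + 192*(245) = 0]
GCD = 1; from the row with r=1: x=29, y=-37
Check: 245*(29) + 192*(-37) = 7105 - 7104 = 1

GCD = 1, x = 29, y = -37


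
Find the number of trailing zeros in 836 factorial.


floor(836/5) = 167
floor(836/25) = 33
floor(836/125) = 6
floor(836/625) = 1
Total = 207

207 trailing zeros


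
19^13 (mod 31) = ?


19^1 mod 31 = 19
19^2 mod 31 = 20
19^3 mod 31 = 8
19^4 mod 31 = 28
19^5 mod 31 = 5
19^6 mod 31 = 2
19^7 mod 31 = 7
19^8 mod 31 = 9
19^9 mod 31 = 16
19^10 mod 31 = 25
19^11 mod 31 = 10
19^12 mod 31 = 4
19^13 mod 31 = 14


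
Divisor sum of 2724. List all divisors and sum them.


Divisors of 2724: 1, 2, 3, 4, 6, 12, 227, 454, 681, 908, 1362, 2724
Sum = 1 + 2 + 3 + 4 + 6 + 12 + 227 + 454 + 681 + 908 + 1362 + 2724 = 6384

σ(2724) = 6384


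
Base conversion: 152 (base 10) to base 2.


152 (base 10) = 152 (decimal)
152 (decimal) = 10011000 (base 2)


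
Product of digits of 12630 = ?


1 × 2 × 6 × 3 × 0 = 0


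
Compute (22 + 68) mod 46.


22 + 68 = 90
90 mod 46 = 44


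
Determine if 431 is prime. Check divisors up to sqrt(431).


Check divisors up to sqrt(431) = 20.7605
No divisors found.
431 is prime.

Yes, 431 is prime


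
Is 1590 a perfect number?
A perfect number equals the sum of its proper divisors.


Proper divisors of 1590: 1, 2, 3, 5, 6, 10, 15, 30, 53, 106, 159, 265, 318, 530, 795
Sum = 1 + 2 + 3 + 5 + 6 + 10 + 15 + 30 + 53 + 106 + 159 + 265 + 318 + 530 + 795 = 2298

No, 1590 is not perfect (2298 ≠ 1590)


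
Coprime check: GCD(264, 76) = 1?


Euclidean algorithm:
264 = 3 * 76 + 36
76 = 2 * 36 + 4
36 = 9 * 4 + 0
GCD(264, 76) = 4

No, not coprime (GCD = 4)


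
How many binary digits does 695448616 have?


695448616 in base 2 = 101001011100111011010000101000
Number of digits = 30

30 digits (base 2)


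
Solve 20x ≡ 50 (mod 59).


GCD(20, 59) = 1, unique solution
a^(-1) mod 59 = 3
x = 3 * 50 mod 59 = 32

x ≡ 32 (mod 59)


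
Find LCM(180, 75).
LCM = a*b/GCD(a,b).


GCD(180, 75) = 15
LCM = 180*75/15 = 13500/15 = 900

LCM = 900


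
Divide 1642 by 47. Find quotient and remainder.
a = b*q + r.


1642 = 47 * 34 + 44
Check: 1598 + 44 = 1642

q = 34, r = 44


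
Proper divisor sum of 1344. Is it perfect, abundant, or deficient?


Proper divisors: 1, 2, 3, 4, 6, 7, 8, 12, 14, 16, 21, 24, 28, 32, 42, 48, 56, 64, 84, 96, 112, 168, 192, 224, 336, 448, 672
Sum = 1 + 2 + 3 + 4 + 6 + 7 + 8 + 12 + 14 + 16 + 21 + 24 + 28 + 32 + 42 + 48 + 56 + 64 + 84 + 96 + 112 + 168 + 192 + 224 + 336 + 448 + 672 = 2720
2720 > 1344 → abundant

s(1344) = 2720 (abundant)


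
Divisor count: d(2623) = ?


2623 = 43^1 × 61^1
d(2623) = (1+1) × (1+1) = 4

4 divisors


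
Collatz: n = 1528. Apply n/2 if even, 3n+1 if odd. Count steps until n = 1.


1528 → 764 → 382 → 191 → 574 → 287 → 862 → 431 → 1294 → 647 → 1942 → 971 → 2914 → 1457 → 4372 → 2186 → 1093 → 3280 → 1640 → 820 → 410 → 205 → 616 → 308 → 154 → 77 → 232 → 116 → 58 → 29 → 88 → 44 → 22 → 11 → 34 → 17 → 52 → 26 → 13 → 40 → 20 → 10 → 5 → 16 → 8 → 4 → 2 → 1
Total steps = 47

47 steps


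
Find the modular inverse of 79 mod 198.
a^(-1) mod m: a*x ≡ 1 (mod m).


Use the extended Euclidean algorithm on (198, 79); each row r = 198*s + 79*t:
r=198, s=1, t=0
r=79, s=0, t=1
q=2: r=40, s=1, t=-2   [198*(1) + 79*(-2) = 40]
q=1: r=39, s=-1, t=3   [198*(-1) + 79*(3) = 39]
q=1: r=1, s=2, t=-5   [198*(2) + 79*(-5) = 1]
q=39: r=0, s=-79, t=198   [198*(-79) + 79*(198) = 0]
GCD = 1 with t = -5, so 79*(-5) ≡ 1 (mod 198)
Inverse = -5 mod 198 = 193
Check: 79 * 193 = 15247 ≡ 1 (mod 198)

79^(-1) ≡ 193 (mod 198)


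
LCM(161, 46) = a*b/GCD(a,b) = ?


GCD(161, 46) = 23
LCM = 161*46/23 = 7406/23 = 322

LCM = 322


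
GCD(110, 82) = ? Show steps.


110 = 1 * 82 + 28
82 = 2 * 28 + 26
28 = 1 * 26 + 2
26 = 13 * 2 + 0
GCD = 2


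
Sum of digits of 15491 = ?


1 + 5 + 4 + 9 + 1 = 20


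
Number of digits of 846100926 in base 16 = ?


846100926 in base 16 = 326E79BE
Number of digits = 8

8 digits (base 16)


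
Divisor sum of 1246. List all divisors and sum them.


Divisors of 1246: 1, 2, 7, 14, 89, 178, 623, 1246
Sum = 1 + 2 + 7 + 14 + 89 + 178 + 623 + 1246 = 2160

σ(1246) = 2160


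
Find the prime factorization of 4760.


4760 / 2 = 2380
2380 / 2 = 1190
1190 / 2 = 595
595 / 5 = 119
119 / 7 = 17
17 / 17 = 1
4760 = 2^3 × 5 × 7 × 17


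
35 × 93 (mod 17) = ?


35 × 93 = 3255
3255 mod 17 = 8


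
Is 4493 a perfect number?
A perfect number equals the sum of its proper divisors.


Proper divisors of 4493: 1
Sum = 1 = 1

No, 4493 is not perfect (1 ≠ 4493)


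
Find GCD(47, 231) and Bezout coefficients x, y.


Tabular extended Euclidean (each row: r = 47*s + 231*t):
r=47, s=1, t=0
r=231, s=0, t=1
q=0: r=47, s=1, t=0   [47*(1) + 231*(0) = 47]
q=4: r=43, s=-4, t=1   [47*(-4) + 231*(1) = 43]
q=1: r=4, s=5, t=-1   [47*(5) + 231*(-1) = 4]
q=10: r=3, s=-54, t=11   [47*(-54) + 231*(11) = 3]
q=1: r=1, s=59, t=-12   [47*(59) + 231*(-12) = 1]
q=3: r=0, s=-231, t=47   [47*(-231) + 231*(47) = 0]
GCD = 1; from the row with r=1: x=59, y=-12
Check: 47*(59) + 231*(-12) = 2773 - 2772 = 1

GCD = 1, x = 59, y = -12


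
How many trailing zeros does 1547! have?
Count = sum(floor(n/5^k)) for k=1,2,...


floor(1547/5) = 309
floor(1547/25) = 61
floor(1547/125) = 12
floor(1547/625) = 2
Total = 384

384 trailing zeros


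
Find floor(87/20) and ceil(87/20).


87/20 = 4.3500
floor = 4
ceil = 5

floor = 4, ceil = 5


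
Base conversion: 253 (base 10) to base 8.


253 (base 10) = 253 (decimal)
253 (decimal) = 375 (base 8)


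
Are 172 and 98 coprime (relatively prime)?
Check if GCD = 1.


Euclidean algorithm:
172 = 1 * 98 + 74
98 = 1 * 74 + 24
74 = 3 * 24 + 2
24 = 12 * 2 + 0
GCD(172, 98) = 2

No, not coprime (GCD = 2)


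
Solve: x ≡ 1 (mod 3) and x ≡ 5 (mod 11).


M = 3*11 = 33
M1 = M/3 = 11, M2 = M/11 = 3
M1^(-1) mod 3 = 2, M2^(-1) mod 11 = 4
x = 1*11*2 + 5*3*4 = 82
82 mod 33 = 16
Check: 16 mod 3 = 1 ✓, 16 mod 11 = 5 ✓

x ≡ 16 (mod 33)


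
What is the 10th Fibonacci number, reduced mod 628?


F(k) mod 628 for k=1..10:
1, 1, 2, 3, 5, 8, 13, 21, 34, 55
F(10) mod 628 = 55


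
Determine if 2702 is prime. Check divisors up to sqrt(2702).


2702 / 2 = 1351 (exact division)
2702 is NOT prime.

No, 2702 is not prime


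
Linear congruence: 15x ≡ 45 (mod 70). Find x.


GCD(15, 70) = 5 divides 45
Divide: 3x ≡ 9 (mod 14)
x ≡ 3 (mod 14)


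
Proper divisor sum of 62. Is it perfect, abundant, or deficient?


Proper divisors: 1, 2, 31
Sum = 1 + 2 + 31 = 34
34 < 62 → deficient

s(62) = 34 (deficient)


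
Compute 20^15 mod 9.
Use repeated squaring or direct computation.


20^1 mod 9 = 2
20^2 mod 9 = 4
20^3 mod 9 = 8
20^4 mod 9 = 7
20^5 mod 9 = 5
20^6 mod 9 = 1
20^7 mod 9 = 2
20^8 mod 9 = 4
20^9 mod 9 = 8
20^10 mod 9 = 7
20^11 mod 9 = 5
20^12 mod 9 = 1
20^13 mod 9 = 2
20^14 mod 9 = 4
20^15 mod 9 = 8


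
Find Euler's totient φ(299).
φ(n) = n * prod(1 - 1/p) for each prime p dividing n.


299 = 13 × 23
Prime factors: 13, 23
φ(299) = 299 × (1-1/13) × (1-1/23)
= 299 × 12/13 × 22/23 = 264

φ(299) = 264


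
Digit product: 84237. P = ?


8 × 4 × 2 × 3 × 7 = 1344


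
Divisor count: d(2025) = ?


2025 = 3^4 × 5^2
d(2025) = (4+1) × (2+1) = 15

15 divisors


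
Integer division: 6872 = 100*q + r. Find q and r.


6872 = 100 * 68 + 72
Check: 6800 + 72 = 6872

q = 68, r = 72


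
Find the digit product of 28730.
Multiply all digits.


2 × 8 × 7 × 3 × 0 = 0


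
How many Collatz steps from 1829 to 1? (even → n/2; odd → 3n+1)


1829 → 5488 → 2744 → 1372 → 686 → 343 → 1030 → 515 → 1546 → 773 → 2320 → 1160 → 580 → 290 → 145 → 436 → 218 → 109 → 328 → 164 → 82 → 41 → 124 → 62 → 31 → 94 → 47 → 142 → 71 → 214 → 107 → 322 → 161 → 484 → 242 → 121 → 364 → 182 → 91 → 274 → 137 → 412 → 206 → 103 → 310 → 155 → 466 → 233 → 700 → 350 → 175 → 526 → 263 → 790 → 395 → 1186 → 593 → 1780 → 890 → 445 → 1336 → 668 → 334 → 167 → 502 → 251 → 754 → 377 → 1132 → 566 → 283 → 850 → 425 → 1276 → 638 → 319 → 958 → 479 → 1438 → 719 → 2158 → 1079 → 3238 → 1619 → 4858 → 2429 → 7288 → 3644 → 1822 → 911 → 2734 → 1367 → 4102 → 2051 → 6154 → 3077 → 9232 → 4616 → 2308 → 1154 → 577 → 1732 → 866 → 433 → 1300 → 650 → 325 → 976 → 488 → 244 → 122 → 61 → 184 → 92 → 46 → 23 → 70 → 35 → 106 → 53 → 160 → 80 → 40 → 20 → 10 → 5 → 16 → 8 → 4 → 2 → 1
Total steps = 130

130 steps


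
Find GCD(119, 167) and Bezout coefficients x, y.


Tabular extended Euclidean (each row: r = 119*s + 167*t):
r=119, s=1, t=0
r=167, s=0, t=1
q=0: r=119, s=1, t=0   [119*(1) + 167*(0) = 119]
q=1: r=48, s=-1, t=1   [119*(-1) + 167*(1) = 48]
q=2: r=23, s=3, t=-2   [119*(3) + 167*(-2) = 23]
q=2: r=2, s=-7, t=5   [119*(-7) + 167*(5) = 2]
q=11: r=1, s=80, t=-57   [119*(80) + 167*(-57) = 1]
q=2: r=0, s=-167, t=119   [119*(-167) + 167*(119) = 0]
GCD = 1; from the row with r=1: x=80, y=-57
Check: 119*(80) + 167*(-57) = 9520 - 9519 = 1

GCD = 1, x = 80, y = -57


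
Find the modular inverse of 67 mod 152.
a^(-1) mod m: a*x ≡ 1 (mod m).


Use the extended Euclidean algorithm on (152, 67); each row r = 152*s + 67*t:
r=152, s=1, t=0
r=67, s=0, t=1
q=2: r=18, s=1, t=-2   [152*(1) + 67*(-2) = 18]
q=3: r=13, s=-3, t=7   [152*(-3) + 67*(7) = 13]
q=1: r=5, s=4, t=-9   [152*(4) + 67*(-9) = 5]
q=2: r=3, s=-11, t=25   [152*(-11) + 67*(25) = 3]
q=1: r=2, s=15, t=-34   [152*(15) + 67*(-34) = 2]
q=1: r=1, s=-26, t=59   [152*(-26) + 67*(59) = 1]
q=2: r=0, s=67, t=-152   [152*(67) + 67*(-152) = 0]
GCD = 1 with t = 59, so 67*(59) ≡ 1 (mod 152)
Inverse = 59 mod 152 = 59
Check: 67 * 59 = 3953 ≡ 1 (mod 152)

67^(-1) ≡ 59 (mod 152)


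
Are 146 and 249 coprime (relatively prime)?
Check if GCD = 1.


Euclidean algorithm:
249 = 1 * 146 + 103
146 = 1 * 103 + 43
103 = 2 * 43 + 17
43 = 2 * 17 + 9
17 = 1 * 9 + 8
9 = 1 * 8 + 1
8 = 8 * 1 + 0
GCD(146, 249) = 1

Yes, coprime (GCD = 1)


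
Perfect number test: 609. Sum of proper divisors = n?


Proper divisors of 609: 1, 3, 7, 21, 29, 87, 203
Sum = 1 + 3 + 7 + 21 + 29 + 87 + 203 = 351

No, 609 is not perfect (351 ≠ 609)


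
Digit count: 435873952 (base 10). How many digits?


435873952 has 9 digits in base 10
floor(log10(435873952)) + 1 = floor(8.6394) + 1 = 9

9 digits (base 10)


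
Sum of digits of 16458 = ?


1 + 6 + 4 + 5 + 8 = 24


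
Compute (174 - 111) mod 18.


174 - 111 = 63
63 mod 18 = 9


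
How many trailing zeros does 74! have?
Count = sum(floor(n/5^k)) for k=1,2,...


floor(74/5) = 14
floor(74/25) = 2
Total = 16

16 trailing zeros


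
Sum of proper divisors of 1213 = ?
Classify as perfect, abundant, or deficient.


Proper divisors: 1
Sum = 1 = 1
1 < 1213 → deficient

s(1213) = 1 (deficient)


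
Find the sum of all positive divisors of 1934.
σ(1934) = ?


Divisors of 1934: 1, 2, 967, 1934
Sum = 1 + 2 + 967 + 1934 = 2904

σ(1934) = 2904


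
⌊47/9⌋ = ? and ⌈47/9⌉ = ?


47/9 = 5.2222
floor = 5
ceil = 6

floor = 5, ceil = 6


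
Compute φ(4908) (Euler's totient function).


4908 = 2^2 × 3 × 409
Prime factors: 2, 3, 409
φ(4908) = 4908 × (1-1/2) × (1-1/3) × (1-1/409)
= 4908 × 1/2 × 2/3 × 408/409 = 1632

φ(4908) = 1632


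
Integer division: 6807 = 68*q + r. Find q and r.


6807 = 68 * 100 + 7
Check: 6800 + 7 = 6807

q = 100, r = 7


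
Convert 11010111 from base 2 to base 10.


11010111 (base 2) = 215 (decimal)
215 (decimal) = 215 (base 10)


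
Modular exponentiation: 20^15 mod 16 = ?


20^1 mod 16 = 4
20^2 mod 16 = 0
20^3 mod 16 = 0
20^4 mod 16 = 0
20^5 mod 16 = 0
20^6 mod 16 = 0
20^7 mod 16 = 0
20^8 mod 16 = 0
20^9 mod 16 = 0
20^10 mod 16 = 0
20^11 mod 16 = 0
20^12 mod 16 = 0
20^13 mod 16 = 0
20^14 mod 16 = 0
20^15 mod 16 = 0


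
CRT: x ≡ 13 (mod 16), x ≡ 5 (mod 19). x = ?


M = 16*19 = 304
M1 = M/16 = 19, M2 = M/19 = 16
M1^(-1) mod 16 = 11, M2^(-1) mod 19 = 6
x = 13*19*11 + 5*16*6 = 3197
3197 mod 304 = 157
Check: 157 mod 16 = 13 ✓, 157 mod 19 = 5 ✓

x ≡ 157 (mod 304)


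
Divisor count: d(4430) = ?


4430 = 2^1 × 5^1 × 443^1
d(4430) = (1+1) × (1+1) × (1+1) = 8

8 divisors


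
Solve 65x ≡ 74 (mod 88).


GCD(65, 88) = 1, unique solution
a^(-1) mod 88 = 65
x = 65 * 74 mod 88 = 58

x ≡ 58 (mod 88)


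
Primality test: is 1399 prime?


Check divisors up to sqrt(1399) = 37.4032
No divisors found.
1399 is prime.

Yes, 1399 is prime


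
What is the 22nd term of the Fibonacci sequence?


Sequence: 1, 1, 2, 3, 5, 8, 13, 21, 34, 55, 89, 144, 233, 377, 610, 987, 1597, 2584, 4181, 6765, 10946, 17711
F(22) = 17711


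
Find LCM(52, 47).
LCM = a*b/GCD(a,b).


GCD(52, 47) = 1
LCM = 52*47/1 = 2444/1 = 2444

LCM = 2444


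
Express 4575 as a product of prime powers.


4575 / 3 = 1525
1525 / 5 = 305
305 / 5 = 61
61 / 61 = 1
4575 = 3 × 5^2 × 61


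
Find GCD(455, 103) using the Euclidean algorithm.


455 = 4 * 103 + 43
103 = 2 * 43 + 17
43 = 2 * 17 + 9
17 = 1 * 9 + 8
9 = 1 * 8 + 1
8 = 8 * 1 + 0
GCD = 1


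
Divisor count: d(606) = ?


606 = 2^1 × 3^1 × 101^1
d(606) = (1+1) × (1+1) × (1+1) = 8

8 divisors


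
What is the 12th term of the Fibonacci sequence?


Sequence: 1, 1, 2, 3, 5, 8, 13, 21, 34, 55, 89, 144
F(12) = 144


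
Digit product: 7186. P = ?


7 × 1 × 8 × 6 = 336


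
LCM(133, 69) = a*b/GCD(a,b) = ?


GCD(133, 69) = 1
LCM = 133*69/1 = 9177/1 = 9177

LCM = 9177


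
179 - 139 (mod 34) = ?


179 - 139 = 40
40 mod 34 = 6


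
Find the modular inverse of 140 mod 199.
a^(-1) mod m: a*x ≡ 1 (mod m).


Use the extended Euclidean algorithm on (199, 140); each row r = 199*s + 140*t:
r=199, s=1, t=0
r=140, s=0, t=1
q=1: r=59, s=1, t=-1   [199*(1) + 140*(-1) = 59]
q=2: r=22, s=-2, t=3   [199*(-2) + 140*(3) = 22]
q=2: r=15, s=5, t=-7   [199*(5) + 140*(-7) = 15]
q=1: r=7, s=-7, t=10   [199*(-7) + 140*(10) = 7]
q=2: r=1, s=19, t=-27   [199*(19) + 140*(-27) = 1]
q=7: r=0, s=-140, t=199   [199*(-140) + 140*(199) = 0]
GCD = 1 with t = -27, so 140*(-27) ≡ 1 (mod 199)
Inverse = -27 mod 199 = 172
Check: 140 * 172 = 24080 ≡ 1 (mod 199)

140^(-1) ≡ 172 (mod 199)


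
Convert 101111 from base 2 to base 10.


101111 (base 2) = 47 (decimal)
47 (decimal) = 47 (base 10)


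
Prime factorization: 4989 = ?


4989 / 3 = 1663
1663 / 1663 = 1
4989 = 3 × 1663


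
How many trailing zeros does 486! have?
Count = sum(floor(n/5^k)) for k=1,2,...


floor(486/5) = 97
floor(486/25) = 19
floor(486/125) = 3
Total = 119

119 trailing zeros


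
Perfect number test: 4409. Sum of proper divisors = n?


Proper divisors of 4409: 1
Sum = 1 = 1

No, 4409 is not perfect (1 ≠ 4409)


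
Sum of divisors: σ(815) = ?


Divisors of 815: 1, 5, 163, 815
Sum = 1 + 5 + 163 + 815 = 984

σ(815) = 984


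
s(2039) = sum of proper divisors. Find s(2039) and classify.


Proper divisors: 1
Sum = 1 = 1
1 < 2039 → deficient

s(2039) = 1 (deficient)


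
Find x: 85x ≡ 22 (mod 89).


GCD(85, 89) = 1, unique solution
a^(-1) mod 89 = 22
x = 22 * 22 mod 89 = 39

x ≡ 39 (mod 89)


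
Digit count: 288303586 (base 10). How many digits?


288303586 has 9 digits in base 10
floor(log10(288303586)) + 1 = floor(8.4599) + 1 = 9

9 digits (base 10)


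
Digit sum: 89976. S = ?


8 + 9 + 9 + 7 + 6 = 39


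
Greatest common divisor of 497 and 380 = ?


497 = 1 * 380 + 117
380 = 3 * 117 + 29
117 = 4 * 29 + 1
29 = 29 * 1 + 0
GCD = 1


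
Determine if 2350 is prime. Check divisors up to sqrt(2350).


2350 / 2 = 1175 (exact division)
2350 is NOT prime.

No, 2350 is not prime


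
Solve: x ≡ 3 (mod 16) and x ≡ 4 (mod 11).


M = 16*11 = 176
M1 = M/16 = 11, M2 = M/11 = 16
M1^(-1) mod 16 = 3, M2^(-1) mod 11 = 9
x = 3*11*3 + 4*16*9 = 675
675 mod 176 = 147
Check: 147 mod 16 = 3 ✓, 147 mod 11 = 4 ✓

x ≡ 147 (mod 176)


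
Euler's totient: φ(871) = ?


871 = 13 × 67
Prime factors: 13, 67
φ(871) = 871 × (1-1/13) × (1-1/67)
= 871 × 12/13 × 66/67 = 792

φ(871) = 792


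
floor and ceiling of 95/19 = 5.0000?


95/19 = 5.0000
floor = 5
ceil = 5

floor = 5, ceil = 5


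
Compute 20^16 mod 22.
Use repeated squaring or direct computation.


20^1 mod 22 = 20
20^2 mod 22 = 4
20^3 mod 22 = 14
20^4 mod 22 = 16
20^5 mod 22 = 12
20^6 mod 22 = 20
20^7 mod 22 = 4
20^8 mod 22 = 14
20^9 mod 22 = 16
20^10 mod 22 = 12
20^11 mod 22 = 20
20^12 mod 22 = 4
20^13 mod 22 = 14
20^14 mod 22 = 16
20^15 mod 22 = 12
20^16 mod 22 = 20


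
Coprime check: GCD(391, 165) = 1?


Euclidean algorithm:
391 = 2 * 165 + 61
165 = 2 * 61 + 43
61 = 1 * 43 + 18
43 = 2 * 18 + 7
18 = 2 * 7 + 4
7 = 1 * 4 + 3
4 = 1 * 3 + 1
3 = 3 * 1 + 0
GCD(391, 165) = 1

Yes, coprime (GCD = 1)


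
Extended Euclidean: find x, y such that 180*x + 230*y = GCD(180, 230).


Tabular extended Euclidean (each row: r = 180*s + 230*t):
r=180, s=1, t=0
r=230, s=0, t=1
q=0: r=180, s=1, t=0   [180*(1) + 230*(0) = 180]
q=1: r=50, s=-1, t=1   [180*(-1) + 230*(1) = 50]
q=3: r=30, s=4, t=-3   [180*(4) + 230*(-3) = 30]
q=1: r=20, s=-5, t=4   [180*(-5) + 230*(4) = 20]
q=1: r=10, s=9, t=-7   [180*(9) + 230*(-7) = 10]
q=2: r=0, s=-23, t=18   [180*(-23) + 230*(18) = 0]
GCD = 10; from the row with r=10: x=9, y=-7
Check: 180*(9) + 230*(-7) = 1620 - 1610 = 10

GCD = 10, x = 9, y = -7


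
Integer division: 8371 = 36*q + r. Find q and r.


8371 = 36 * 232 + 19
Check: 8352 + 19 = 8371

q = 232, r = 19


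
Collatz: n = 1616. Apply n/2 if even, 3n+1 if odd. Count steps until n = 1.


1616 → 808 → 404 → 202 → 101 → 304 → 152 → 76 → 38 → 19 → 58 → 29 → 88 → 44 → 22 → 11 → 34 → 17 → 52 → 26 → 13 → 40 → 20 → 10 → 5 → 16 → 8 → 4 → 2 → 1
Total steps = 29

29 steps


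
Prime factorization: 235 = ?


235 / 5 = 47
47 / 47 = 1
235 = 5 × 47


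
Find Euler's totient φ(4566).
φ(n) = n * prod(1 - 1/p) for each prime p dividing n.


4566 = 2 × 3 × 761
Prime factors: 2, 3, 761
φ(4566) = 4566 × (1-1/2) × (1-1/3) × (1-1/761)
= 4566 × 1/2 × 2/3 × 760/761 = 1520

φ(4566) = 1520


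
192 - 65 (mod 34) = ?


192 - 65 = 127
127 mod 34 = 25


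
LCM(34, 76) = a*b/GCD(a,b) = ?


GCD(34, 76) = 2
LCM = 34*76/2 = 2584/2 = 1292

LCM = 1292


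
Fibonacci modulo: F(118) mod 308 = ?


F(k) mod 308 for k=1..118:
1, 1, 2, 3, 5, 8, 13, 21, 34, 55, 89, 144, 233, 69, 302, 63, 57, 120, 177, 297, 166, 155, 13, 168, 181, 41, 222, 263, 177, 132, 1, 133, 134, 267, 93, 52, 145, 197, 34, 231, 265, 188, 145, 25, 170, 195, 57, 252, 1, 253, 254, 199, 145, 36, 181, 217, 90, 307, 89, 88, 177, 265, 134, 91, 225, 8, 233, 241, 166, 99, 265, 56, 13, 69, 82, 151, 233, 76, 1, 77, 78, 155, 233, 80, 5, 85, 90, 175, 265, 132, 89, 221, 2, 223, 225, 140, 57, 197, 254, 143, 89, 232, 13, 245, 258, 195, 145, 32, 177, 209, 78, 287, 57, 36, 93, 129, 222, 43
F(118) mod 308 = 43


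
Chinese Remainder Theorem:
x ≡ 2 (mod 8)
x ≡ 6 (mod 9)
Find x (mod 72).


M = 8*9 = 72
M1 = M/8 = 9, M2 = M/9 = 8
M1^(-1) mod 8 = 1, M2^(-1) mod 9 = 8
x = 2*9*1 + 6*8*8 = 402
402 mod 72 = 42
Check: 42 mod 8 = 2 ✓, 42 mod 9 = 6 ✓

x ≡ 42 (mod 72)


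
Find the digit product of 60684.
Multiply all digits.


6 × 0 × 6 × 8 × 4 = 0


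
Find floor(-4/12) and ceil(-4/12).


-4/12 = -0.3333
floor = -1
ceil = 0

floor = -1, ceil = 0


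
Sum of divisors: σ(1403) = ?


Divisors of 1403: 1, 23, 61, 1403
Sum = 1 + 23 + 61 + 1403 = 1488

σ(1403) = 1488


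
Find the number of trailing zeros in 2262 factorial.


floor(2262/5) = 452
floor(2262/25) = 90
floor(2262/125) = 18
floor(2262/625) = 3
Total = 563

563 trailing zeros


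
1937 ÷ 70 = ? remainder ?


1937 = 70 * 27 + 47
Check: 1890 + 47 = 1937

q = 27, r = 47


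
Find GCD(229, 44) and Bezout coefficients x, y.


Tabular extended Euclidean (each row: r = 229*s + 44*t):
r=229, s=1, t=0
r=44, s=0, t=1
q=5: r=9, s=1, t=-5   [229*(1) + 44*(-5) = 9]
q=4: r=8, s=-4, t=21   [229*(-4) + 44*(21) = 8]
q=1: r=1, s=5, t=-26   [229*(5) + 44*(-26) = 1]
q=8: r=0, s=-44, t=229   [229*(-44) + 44*(229) = 0]
GCD = 1; from the row with r=1: x=5, y=-26
Check: 229*(5) + 44*(-26) = 1145 - 1144 = 1

GCD = 1, x = 5, y = -26


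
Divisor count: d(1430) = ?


1430 = 2^1 × 5^1 × 11^1 × 13^1
d(1430) = (1+1) × (1+1) × (1+1) × (1+1) = 16

16 divisors


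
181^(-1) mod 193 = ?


Use the extended Euclidean algorithm on (193, 181); each row r = 193*s + 181*t:
r=193, s=1, t=0
r=181, s=0, t=1
q=1: r=12, s=1, t=-1   [193*(1) + 181*(-1) = 12]
q=15: r=1, s=-15, t=16   [193*(-15) + 181*(16) = 1]
q=12: r=0, s=181, t=-193   [193*(181) + 181*(-193) = 0]
GCD = 1 with t = 16, so 181*(16) ≡ 1 (mod 193)
Inverse = 16 mod 193 = 16
Check: 181 * 16 = 2896 ≡ 1 (mod 193)

181^(-1) ≡ 16 (mod 193)


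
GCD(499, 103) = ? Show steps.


499 = 4 * 103 + 87
103 = 1 * 87 + 16
87 = 5 * 16 + 7
16 = 2 * 7 + 2
7 = 3 * 2 + 1
2 = 2 * 1 + 0
GCD = 1


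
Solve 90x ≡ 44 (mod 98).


GCD(90, 98) = 2 divides 44
Divide: 45x ≡ 22 (mod 49)
x ≡ 19 (mod 49)


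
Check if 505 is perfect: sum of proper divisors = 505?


Proper divisors of 505: 1, 5, 101
Sum = 1 + 5 + 101 = 107

No, 505 is not perfect (107 ≠ 505)


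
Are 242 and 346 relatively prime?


Euclidean algorithm:
346 = 1 * 242 + 104
242 = 2 * 104 + 34
104 = 3 * 34 + 2
34 = 17 * 2 + 0
GCD(242, 346) = 2

No, not coprime (GCD = 2)


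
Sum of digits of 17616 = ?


1 + 7 + 6 + 1 + 6 = 21


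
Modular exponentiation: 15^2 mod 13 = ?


15^1 mod 13 = 2
15^2 mod 13 = 4


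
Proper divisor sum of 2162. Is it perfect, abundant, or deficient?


Proper divisors: 1, 2, 23, 46, 47, 94, 1081
Sum = 1 + 2 + 23 + 46 + 47 + 94 + 1081 = 1294
1294 < 2162 → deficient

s(2162) = 1294 (deficient)


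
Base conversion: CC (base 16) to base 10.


CC (base 16) = 204 (decimal)
204 (decimal) = 204 (base 10)


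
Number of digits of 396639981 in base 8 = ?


396639981 in base 8 = 2751037355
Number of digits = 10

10 digits (base 8)


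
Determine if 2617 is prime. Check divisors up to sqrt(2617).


Check divisors up to sqrt(2617) = 51.1566
No divisors found.
2617 is prime.

Yes, 2617 is prime


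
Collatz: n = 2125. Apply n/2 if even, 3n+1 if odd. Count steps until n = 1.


2125 → 6376 → 3188 → 1594 → 797 → 2392 → 1196 → 598 → 299 → 898 → 449 → 1348 → 674 → 337 → 1012 → 506 → 253 → 760 → 380 → 190 → 95 → 286 → 143 → 430 → 215 → 646 → 323 → 970 → 485 → 1456 → 728 → 364 → 182 → 91 → 274 → 137 → 412 → 206 → 103 → 310 → 155 → 466 → 233 → 700 → 350 → 175 → 526 → 263 → 790 → 395 → 1186 → 593 → 1780 → 890 → 445 → 1336 → 668 → 334 → 167 → 502 → 251 → 754 → 377 → 1132 → 566 → 283 → 850 → 425 → 1276 → 638 → 319 → 958 → 479 → 1438 → 719 → 2158 → 1079 → 3238 → 1619 → 4858 → 2429 → 7288 → 3644 → 1822 → 911 → 2734 → 1367 → 4102 → 2051 → 6154 → 3077 → 9232 → 4616 → 2308 → 1154 → 577 → 1732 → 866 → 433 → 1300 → 650 → 325 → 976 → 488 → 244 → 122 → 61 → 184 → 92 → 46 → 23 → 70 → 35 → 106 → 53 → 160 → 80 → 40 → 20 → 10 → 5 → 16 → 8 → 4 → 2 → 1
Total steps = 125

125 steps


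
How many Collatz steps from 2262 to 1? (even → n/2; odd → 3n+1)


2262 → 1131 → 3394 → 1697 → 5092 → 2546 → 1273 → 3820 → 1910 → 955 → 2866 → 1433 → 4300 → 2150 → 1075 → 3226 → 1613 → 4840 → 2420 → 1210 → 605 → 1816 → 908 → 454 → 227 → 682 → 341 → 1024 → 512 → 256 → 128 → 64 → 32 → 16 → 8 → 4 → 2 → 1
Total steps = 37

37 steps


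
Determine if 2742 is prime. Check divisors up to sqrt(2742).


2742 / 2 = 1371 (exact division)
2742 is NOT prime.

No, 2742 is not prime


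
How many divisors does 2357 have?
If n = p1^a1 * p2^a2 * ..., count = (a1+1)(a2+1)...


2357 = 2357^1
d(2357) = (1+1) = 2

2 divisors


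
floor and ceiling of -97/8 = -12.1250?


-97/8 = -12.1250
floor = -13
ceil = -12

floor = -13, ceil = -12


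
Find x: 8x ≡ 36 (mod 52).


GCD(8, 52) = 4 divides 36
Divide: 2x ≡ 9 (mod 13)
x ≡ 11 (mod 13)


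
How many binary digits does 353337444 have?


353337444 in base 2 = 10101000011111000000001100100
Number of digits = 29

29 digits (base 2)


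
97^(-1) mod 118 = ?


Use the extended Euclidean algorithm on (118, 97); each row r = 118*s + 97*t:
r=118, s=1, t=0
r=97, s=0, t=1
q=1: r=21, s=1, t=-1   [118*(1) + 97*(-1) = 21]
q=4: r=13, s=-4, t=5   [118*(-4) + 97*(5) = 13]
q=1: r=8, s=5, t=-6   [118*(5) + 97*(-6) = 8]
q=1: r=5, s=-9, t=11   [118*(-9) + 97*(11) = 5]
q=1: r=3, s=14, t=-17   [118*(14) + 97*(-17) = 3]
q=1: r=2, s=-23, t=28   [118*(-23) + 97*(28) = 2]
q=1: r=1, s=37, t=-45   [118*(37) + 97*(-45) = 1]
q=2: r=0, s=-97, t=118   [118*(-97) + 97*(118) = 0]
GCD = 1 with t = -45, so 97*(-45) ≡ 1 (mod 118)
Inverse = -45 mod 118 = 73
Check: 97 * 73 = 7081 ≡ 1 (mod 118)

97^(-1) ≡ 73 (mod 118)


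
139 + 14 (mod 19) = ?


139 + 14 = 153
153 mod 19 = 1


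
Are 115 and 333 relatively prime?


Euclidean algorithm:
333 = 2 * 115 + 103
115 = 1 * 103 + 12
103 = 8 * 12 + 7
12 = 1 * 7 + 5
7 = 1 * 5 + 2
5 = 2 * 2 + 1
2 = 2 * 1 + 0
GCD(115, 333) = 1

Yes, coprime (GCD = 1)


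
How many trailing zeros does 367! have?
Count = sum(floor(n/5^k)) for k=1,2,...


floor(367/5) = 73
floor(367/25) = 14
floor(367/125) = 2
Total = 89

89 trailing zeros


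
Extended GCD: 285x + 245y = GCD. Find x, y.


Tabular extended Euclidean (each row: r = 285*s + 245*t):
r=285, s=1, t=0
r=245, s=0, t=1
q=1: r=40, s=1, t=-1   [285*(1) + 245*(-1) = 40]
q=6: r=5, s=-6, t=7   [285*(-6) + 245*(7) = 5]
q=8: r=0, s=49, t=-57   [285*(49) + 245*(-57) = 0]
GCD = 5; from the row with r=5: x=-6, y=7
Check: 285*(-6) + 245*(7) = -1710 + 1715 = 5

GCD = 5, x = -6, y = 7


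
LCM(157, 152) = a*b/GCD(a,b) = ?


GCD(157, 152) = 1
LCM = 157*152/1 = 23864/1 = 23864

LCM = 23864


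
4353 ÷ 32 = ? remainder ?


4353 = 32 * 136 + 1
Check: 4352 + 1 = 4353

q = 136, r = 1


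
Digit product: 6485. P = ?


6 × 4 × 8 × 5 = 960


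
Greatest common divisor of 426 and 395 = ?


426 = 1 * 395 + 31
395 = 12 * 31 + 23
31 = 1 * 23 + 8
23 = 2 * 8 + 7
8 = 1 * 7 + 1
7 = 7 * 1 + 0
GCD = 1
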